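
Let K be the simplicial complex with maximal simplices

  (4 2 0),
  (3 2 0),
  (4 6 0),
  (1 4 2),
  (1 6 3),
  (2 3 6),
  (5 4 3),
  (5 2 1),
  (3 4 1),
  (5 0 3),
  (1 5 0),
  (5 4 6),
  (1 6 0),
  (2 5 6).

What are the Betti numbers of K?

K has 7 vertices, 21 edges, 14 triangles.
rank ∂_0 = 0, rank ∂_1 = 6 ⇒ b_0 = 7 − 0 − 6 = 1; all invariant factors of ∂_1 are 1 so no torsion. So H_0 = Z.
rank ∂_1 = 6, rank ∂_2 = 13 ⇒ b_1 = 21 − 6 − 13 = 2; all invariant factors of ∂_2 are 1 so no torsion. So H_1 = Z^2.
rank ∂_2 = 13, rank ∂_3 = 0 ⇒ b_2 = 14 − 13 − 0 = 1. So H_2 = Z.

b_0 = 1, b_1 = 2, b_2 = 1.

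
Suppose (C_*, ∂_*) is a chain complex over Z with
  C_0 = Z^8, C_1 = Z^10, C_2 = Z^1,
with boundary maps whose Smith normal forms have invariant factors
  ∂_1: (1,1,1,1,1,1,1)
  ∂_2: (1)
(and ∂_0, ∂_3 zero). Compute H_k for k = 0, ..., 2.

H_0: b_0 = 8 − 0 − 7 = 1; torsion from ∂_1 factors > 1: none. So H_0 ≅ Z.
H_1: b_1 = 10 − 7 − 1 = 2; torsion from ∂_2 factors > 1: none. So H_1 ≅ Z^2.
H_2: b_2 = 1 − 1 − 0 = 0; torsion from ∂_3 factors > 1: none. So H_2 ≅ 0.

H_0 ≅ Z,  H_1 ≅ Z^2,  H_2 = 0.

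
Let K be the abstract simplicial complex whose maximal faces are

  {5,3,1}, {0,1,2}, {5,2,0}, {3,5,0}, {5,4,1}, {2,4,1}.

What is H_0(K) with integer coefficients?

We work with the vertex ordering 0 < 1 < 2 < 3 < 4 < 5. The simplices of K, each written with vertices in increasing order, are:

  0-simplices (6): [0], [1], [2], [3], [4], [5]
  1-simplices (12): [0,1], [0,2], [0,3], [0,5], [1,2], [1,3], [1,4], [1,5], [2,4], [2,5], [3,5], [4,5]
  2-simplices (6): [0,1,2], [0,2,5], [0,3,5], [1,2,4], [1,3,5], [1,4,5]

giving chain groups C_0 ≅ Z^6, C_1 ≅ Z^12, C_2 ≅ Z^6.

∂_1: C_1 → C_0 sends each edge [p,q] (with p < q) to q − p. For instance
  ∂[1,2] = [2] − [1].
The resulting 6×12 matrix has rank 5, and its Smith normal form has invariant factors (1,1,1,1,1).

Boundary ∂_2: C_2 → C_1 acts by ∂[p,q,r] = [q,r] − [p,r] + [p,q]. For instance
  ∂[1,3,5] = [3,5] − [1,5] + [1,3],
  ∂[1,2,4] = [2,4] − [1,4] + [1,2].
This gives a 12×6 integer matrix of rank 6; reducing to Smith normal form yields diagonal entries (1,1,1,1,1,1).

From H_k ≅ ker(∂_k) / im(∂_{k+1}) we obtain:

  H_0: rank C_0 − rank ∂_1 = 6 − 5 = 1, and the invariant factors of ∂_1 are all 1, so H_0 = Z.

(K is a triangulation of the cylinder S^1 x I.)

H_0 ≅ Z.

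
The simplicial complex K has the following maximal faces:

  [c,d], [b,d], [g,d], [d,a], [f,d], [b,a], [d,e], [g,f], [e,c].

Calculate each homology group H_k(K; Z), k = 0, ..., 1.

H_0 ≅ Z,  H_1 ≅ Z^3.

Order the vertices as a < b < c < d < e < f < g. Listing each simplex with vertices in this order, K has dimension 1 with simplices:

  0-simplices (7): a, b, c, d, e, f, g
  1-simplices (9): ab, ad, bd, cd, ce, de, df, dg, fg

Hence C_0 ≅ Z^7, C_1 ≅ Z^9.

∂_1: C_1 → C_0 is given by ∂[p,q] = [q] − [p].
The resulting 7×9 matrix has rank 6, and its Smith normal form has invariant factors (1,1,1,1,1,1).

Computing H_k = (kernel of ∂_k) / (image of ∂_{k+1}):

  H_0: rank C_0 − rank ∂_1 = 7 − 6 = 1, and the invariant factors of ∂_1 are all 1, so H_0 = Z.
  H_1: rank ker ∂_1 − rank ∂_2 = (9 − 6) − 0 = 3, and there is no ∂_2, so H_1 = Z^3.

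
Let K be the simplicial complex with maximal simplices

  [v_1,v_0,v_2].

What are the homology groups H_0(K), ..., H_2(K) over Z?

Fix the vertex order v_0 < v_1 < v_2 and write every simplex with vertices in increasing order. Then dim K = 2 and the simplices of K are:

  0-simplices (3): [v_0], [v_1], [v_2]
  1-simplices (3): [v_0,v_1], [v_0,v_2], [v_1,v_2]
  2-simplices (1): [v_0,v_1,v_2]

Hence C_0 ≅ Z^3, C_1 ≅ Z^3, C_2 ≅ Z^1.

The boundary map ∂_1: C_1 → C_0 is given by ∂[p,q] = [q] − [p]. For instance
  ∂[v_0,v_2] = [v_2] − [v_0].
This gives a 3×3 integer matrix of rank 2; reducing to Smith normal form yields diagonal entries (1,1).

Boundary ∂_2: C_2 → C_1 acts by ∂[p,q,r] = [q,r] − [p,r] + [p,q]. For instance
  ∂[v_0,v_1,v_2] = [v_1,v_2] − [v_0,v_2] + [v_0,v_1].
As a 3×1 matrix over Z this has rank 1, with invariant factors (1).

From H_k ≅ ker(∂_k) / im(∂_{k+1}) we obtain:

  H_0: rank C_0 − rank ∂_1 = 3 − 2 = 1, and the invariant factors of ∂_1 are all 1, so H_0 = Z.
  H_1: rank ker ∂_1 − rank ∂_2 = (3 − 2) − 1 = 0, and the invariant factors of ∂_2 are all 1, so H_1 = 0.
  H_2: rank ker ∂_2 − rank ∂_3 = (1 − 1) − 0 = 0, and there is no ∂_3, so H_2 = 0.

(K is a triangulation of the 2-simplex.)

H_0 = Z,  H_1 = 0,  H_2 = 0.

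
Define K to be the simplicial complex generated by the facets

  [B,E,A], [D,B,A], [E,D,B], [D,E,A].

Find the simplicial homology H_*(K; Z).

K has 4 vertices, 6 edges, 4 triangles.
rank ∂_0 = 0, rank ∂_1 = 3 ⇒ b_0 = 4 − 0 − 3 = 1; all invariant factors of ∂_1 are 1 so no torsion. So H_0 = Z.
rank ∂_1 = 3, rank ∂_2 = 3 ⇒ b_1 = 6 − 3 − 3 = 0; all invariant factors of ∂_2 are 1 so no torsion. So H_1 = 0.
rank ∂_2 = 3, rank ∂_3 = 0 ⇒ b_2 = 4 − 3 − 0 = 1. So H_2 = Z.

H_0 ≅ Z,  H_1 = 0,  H_2 ≅ Z.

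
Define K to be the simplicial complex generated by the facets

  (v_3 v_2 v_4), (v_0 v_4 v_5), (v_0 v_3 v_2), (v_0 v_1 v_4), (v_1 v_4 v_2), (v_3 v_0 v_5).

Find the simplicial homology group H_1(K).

H_1 = Z.

We work with the vertex ordering v_0 < v_1 < v_2 < v_3 < v_4 < v_5. The simplices of K, each written with vertices in increasing order, are:

  0-simplices (6): [v_0], [v_1], [v_2], [v_3], [v_4], [v_5]
  1-simplices (12): [v_0,v_1], [v_0,v_2], [v_0,v_3], [v_0,v_4], [v_0,v_5], [v_1,v_2], [v_1,v_4], [v_2,v_3], [v_2,v_4], [v_3,v_4], [v_3,v_5], [v_4,v_5]
  2-simplices (6): [v_0,v_1,v_4], [v_0,v_2,v_3], [v_0,v_3,v_5], [v_0,v_4,v_5], [v_1,v_2,v_4], [v_2,v_3,v_4]

giving chain groups C_0 ≅ Z^6, C_1 ≅ Z^12, C_2 ≅ Z^6.

The boundary map ∂_1: C_1 → C_0 maps an edge to its endpoints' difference, ∂[p,q] = q − p.
As a 6×12 matrix over Z this has rank 5, with invariant factors (1,1,1,1,1).

The boundary map ∂_2: C_2 → C_1 maps a triangle to the signed sum of its edges. For instance
  ∂[v_1,v_2,v_4] = [v_2,v_4] − [v_1,v_4] + [v_1,v_2],
  ∂[v_0,v_2,v_3] = [v_2,v_3] − [v_0,v_3] + [v_0,v_2].
The resulting 12×6 matrix has rank 6, and its Smith normal form has invariant factors (1,1,1,1,1,1).

Computing H_k = (kernel of ∂_k) / (image of ∂_{k+1}):

  H_1: rank ker ∂_1 − rank ∂_2 = (12 − 5) − 6 = 1, and the invariant factors of ∂_2 are all 1, so H_1 ≅ Z.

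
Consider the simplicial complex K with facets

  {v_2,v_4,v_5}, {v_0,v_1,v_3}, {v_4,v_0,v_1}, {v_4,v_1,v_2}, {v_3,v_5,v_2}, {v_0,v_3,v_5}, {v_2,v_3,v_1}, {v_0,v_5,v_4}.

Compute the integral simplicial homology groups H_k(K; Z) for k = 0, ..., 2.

H_0 = Z,  H_1 = 0,  H_2 = Z.

Order the vertices as v_0 < v_1 < v_2 < v_3 < v_4 < v_5. Listing each simplex with vertices in this order, K has dimension 2 with simplices:

  0-simplices (6): [v_0], [v_1], [v_2], [v_3], [v_4], [v_5]
  1-simplices (12): [v_0,v_1], [v_0,v_3], [v_0,v_4], [v_0,v_5], [v_1,v_2], [v_1,v_3], [v_1,v_4], [v_2,v_3], [v_2,v_4], [v_2,v_5], [v_3,v_5], [v_4,v_5]
  2-simplices (8): [v_0,v_1,v_3], [v_0,v_1,v_4], [v_0,v_3,v_5], [v_0,v_4,v_5], [v_1,v_2,v_3], [v_1,v_2,v_4], [v_2,v_3,v_5], [v_2,v_4,v_5]

giving chain groups C_0 ≅ Z^6, C_1 ≅ Z^12, C_2 ≅ Z^8.

The boundary map ∂_1: C_1 → C_0 sends each edge [p,q] (with p < q) to q − p.
The resulting 6×12 matrix has rank 5, and its Smith normal form has invariant factors (1,1,1,1,1).

The boundary map ∂_2: C_2 → C_1 acts by ∂[p,q,r] = [q,r] − [p,r] + [p,q]. For instance
  ∂[v_2,v_3,v_5] = [v_3,v_5] − [v_2,v_5] + [v_2,v_3],
  ∂[v_0,v_1,v_4] = [v_1,v_4] − [v_0,v_4] + [v_0,v_1].
As a 12×8 matrix over Z this has rank 7, with invariant factors (1,1,1,1,1,1,1).

Reading off H_k = ker ∂_k / im ∂_{k+1}:

  H_0: rank C_0 − rank ∂_1 = 6 − 5 = 1, and the invariant factors of ∂_1 are all 1, so H_0 ≅ Z.
  H_1: rank ker ∂_1 − rank ∂_2 = (12 − 5) − 7 = 0, and the invariant factors of ∂_2 are all 1, so H_1 ≅ 0.
  H_2: rank ker ∂_2 − rank ∂_3 = (8 − 7) − 0 = 1, and there is no ∂_3, so H_2 ≅ Z.

As a check, the Euler characteristic is 6 − 12 + 8 = 2, which agrees with 1 − 0 + 1 = 2.
(K is a triangulation of the 2-sphere S^2.)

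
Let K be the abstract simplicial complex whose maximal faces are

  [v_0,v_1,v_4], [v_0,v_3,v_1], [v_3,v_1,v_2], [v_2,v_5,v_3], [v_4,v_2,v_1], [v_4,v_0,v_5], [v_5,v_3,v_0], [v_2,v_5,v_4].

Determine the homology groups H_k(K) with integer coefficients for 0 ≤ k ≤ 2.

Take the total order v_0 < v_1 < v_2 < v_3 < v_4 < v_5 on the vertex set. Then K (dimension 2) consists of the simplices:

  0-simplices (6): [v_0], [v_1], [v_2], [v_3], [v_4], [v_5]
  1-simplices (12): [v_0,v_1], [v_0,v_3], [v_0,v_4], [v_0,v_5], [v_1,v_2], [v_1,v_3], [v_1,v_4], [v_2,v_3], [v_2,v_4], [v_2,v_5], [v_3,v_5], [v_4,v_5]
  2-simplices (8): [v_0,v_1,v_3], [v_0,v_1,v_4], [v_0,v_3,v_5], [v_0,v_4,v_5], [v_1,v_2,v_3], [v_1,v_2,v_4], [v_2,v_3,v_5], [v_2,v_4,v_5]

giving chain groups C_0 ≅ Z^6, C_1 ≅ Z^12, C_2 ≅ Z^8.

Boundary ∂_1: C_1 → C_0 sends each edge [p,q] (with p < q) to q − p. For instance
  ∂[v_4,v_5] = [v_5] − [v_4].
As a 6×12 matrix over Z this has rank 5, with invariant factors (1,1,1,1,1).

Boundary ∂_2: C_2 → C_1 acts by ∂[p,q,r] = [q,r] − [p,r] + [p,q]. For instance
  ∂[v_2,v_3,v_5] = [v_3,v_5] − [v_2,v_5] + [v_2,v_3],
  ∂[v_0,v_1,v_3] = [v_1,v_3] − [v_0,v_3] + [v_0,v_1].
As a 12×8 matrix over Z this has rank 7, with invariant factors (1,1,1,1,1,1,1).

Now H_k = ker ∂_k / im ∂_{k+1}, so:

  H_0: rank C_0 − rank ∂_1 = 6 − 5 = 1, and the invariant factors of ∂_1 are all 1, so H_0 ≅ Z.
  H_1: rank ker ∂_1 − rank ∂_2 = (12 − 5) − 7 = 0, and the invariant factors of ∂_2 are all 1, so H_1 ≅ 0.
  H_2: rank ker ∂_2 − rank ∂_3 = (8 − 7) − 0 = 1, and there is no ∂_3, so H_2 ≅ Z.

As a check, the Euler characteristic is 6 − 12 + 8 = 2, which agrees with 1 − 0 + 1 = 2.

H_0 = Z,  H_1 = 0,  H_2 = Z.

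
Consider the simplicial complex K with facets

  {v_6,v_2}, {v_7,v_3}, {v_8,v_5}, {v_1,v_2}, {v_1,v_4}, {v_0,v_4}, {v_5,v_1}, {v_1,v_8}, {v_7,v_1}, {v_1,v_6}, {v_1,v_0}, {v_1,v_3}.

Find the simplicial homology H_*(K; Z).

We work with the vertex ordering v_0 < v_1 < v_2 < v_3 < v_4 < v_5 < v_6 < v_7 < v_8. The simplices of K, each written with vertices in increasing order, are:

  0-simplices (9): [v_0], [v_1], [v_2], [v_3], [v_4], [v_5], [v_6], [v_7], [v_8]
  1-simplices (12): [v_0,v_1], [v_0,v_4], [v_1,v_2], [v_1,v_3], [v_1,v_4], [v_1,v_5], [v_1,v_6], [v_1,v_7], [v_1,v_8], [v_2,v_6], [v_3,v_7], [v_5,v_8]

giving chain groups C_0 ≅ Z^9, C_1 ≅ Z^12.

Boundary ∂_1: C_1 → C_0 sends each edge [p,q] (with p < q) to q − p. For instance
  ∂[v_2,v_6] = [v_6] − [v_2].
The resulting 9×12 matrix has rank 8, and its Smith normal form has invariant factors (1,1,1,1,1,1,1,1).

From H_k ≅ ker(∂_k) / im(∂_{k+1}) we obtain:

  H_0: rank C_0 − rank ∂_1 = 9 − 8 = 1, and the invariant factors of ∂_1 are all 1, so H_0 ≅ Z.
  H_1: rank ker ∂_1 − rank ∂_2 = (12 − 8) − 0 = 4, and there is no ∂_2, so H_1 ≅ Z^4.

As a check, the Euler characteristic is 9 − 12 = -3, which agrees with 1 − 4 = -3.
(K is a triangulation of a wedge of 4 circles.)

H_0 = Z,  H_1 = Z^4.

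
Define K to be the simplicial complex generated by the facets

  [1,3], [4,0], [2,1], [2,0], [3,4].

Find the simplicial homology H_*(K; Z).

K has 5 vertices, 5 edges.
rank ∂_0 = 0, rank ∂_1 = 4 ⇒ b_0 = 5 − 0 − 4 = 1; all invariant factors of ∂_1 are 1 so no torsion. So H_0 ≅ Z.
rank ∂_1 = 4, rank ∂_2 = 0 ⇒ b_1 = 5 − 4 − 0 = 1. So H_1 ≅ Z.

H_0 ≅ Z,  H_1 ≅ Z.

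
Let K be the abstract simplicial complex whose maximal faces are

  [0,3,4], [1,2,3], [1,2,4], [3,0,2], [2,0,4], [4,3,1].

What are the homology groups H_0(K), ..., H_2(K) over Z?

H_0 ≅ Z,  H_1 = 0,  H_2 ≅ Z.

Order the vertices as 0 < 1 < 2 < 3 < 4. Listing each simplex with vertices in this order, K has dimension 2 with simplices:

  0-simplices (5): [0], [1], [2], [3], [4]
  1-simplices (9): [0,2], [0,3], [0,4], [1,2], [1,3], [1,4], [2,3], [2,4], [3,4]
  2-simplices (6): [0,2,3], [0,2,4], [0,3,4], [1,2,3], [1,2,4], [1,3,4]

Hence C_0 ≅ Z^5, C_1 ≅ Z^9, C_2 ≅ Z^6.

The boundary map ∂_1: C_1 → C_0 is given by ∂[p,q] = [q] − [p].
The 5×9 boundary matrix has rank 4 and Smith normal form diag(1,1,1,1).

Boundary ∂_2: C_2 → C_1 acts by ∂[p,q,r] = [q,r] − [p,r] + [p,q]. For instance
  ∂[0,3,4] = [3,4] − [0,4] + [0,3],
  ∂[0,2,3] = [2,3] − [0,3] + [0,2].
This gives a 9×6 integer matrix of rank 5; reducing to Smith normal form yields diagonal entries (1,1,1,1,1).

Computing H_k = (kernel of ∂_k) / (image of ∂_{k+1}):

  H_0: rank C_0 − rank ∂_1 = 5 − 4 = 1, and the invariant factors of ∂_1 are all 1, so H_0 ≅ Z.
  H_1: rank ker ∂_1 − rank ∂_2 = (9 − 4) − 5 = 0, and the invariant factors of ∂_2 are all 1, so H_1 ≅ 0.
  H_2: rank ker ∂_2 − rank ∂_3 = (6 − 5) − 0 = 1, and there is no ∂_3, so H_2 ≅ Z.

(K is a triangulation of the 2-sphere S^2.)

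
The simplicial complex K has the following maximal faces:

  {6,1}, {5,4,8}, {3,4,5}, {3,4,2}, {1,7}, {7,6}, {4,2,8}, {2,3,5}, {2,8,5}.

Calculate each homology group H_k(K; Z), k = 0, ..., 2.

Order the vertices as 1 < 2 < 3 < 4 < 5 < 6 < 7 < 8. Listing each simplex with vertices in this order, K has dimension 2 with simplices:

  0-simplices (8): [1], [2], [3], [4], [5], [6], [7], [8]
  1-simplices (12): [1,6], [1,7], [2,3], [2,4], [2,5], [2,8], [3,4], [3,5], [4,5], [4,8], [5,8], [6,7]
  2-simplices (6): [2,3,4], [2,3,5], [2,4,8], [2,5,8], [3,4,5], [4,5,8]

Hence C_0 ≅ Z^8, C_1 ≅ Z^12, C_2 ≅ Z^6.

∂_1: C_1 → C_0 is given by ∂[p,q] = [q] − [p].
The 8×12 boundary matrix has rank 6 and Smith normal form diag(1,1,1,1,1,1).

The boundary map ∂_2: C_2 → C_1 acts by ∂[p,q,r] = [q,r] − [p,r] + [p,q]. For instance
  ∂[3,4,5] = [4,5] − [3,5] + [3,4],
  ∂[2,4,8] = [4,8] − [2,8] + [2,4].
The resulting 12×6 matrix has rank 5, and its Smith normal form has invariant factors (1,1,1,1,1).

Now H_k = ker ∂_k / im ∂_{k+1}, so:

  H_0: rank C_0 − rank ∂_1 = 8 − 6 = 2, and the invariant factors of ∂_1 are all 1, so H_0 = Z^2.
  H_1: rank ker ∂_1 − rank ∂_2 = (12 − 6) − 5 = 1, and the invariant factors of ∂_2 are all 1, so H_1 = Z.
  H_2: rank ker ∂_2 − rank ∂_3 = (6 − 5) − 0 = 1, and there is no ∂_3, so H_2 = Z.

H_0 = Z^2,  H_1 = Z,  H_2 = Z.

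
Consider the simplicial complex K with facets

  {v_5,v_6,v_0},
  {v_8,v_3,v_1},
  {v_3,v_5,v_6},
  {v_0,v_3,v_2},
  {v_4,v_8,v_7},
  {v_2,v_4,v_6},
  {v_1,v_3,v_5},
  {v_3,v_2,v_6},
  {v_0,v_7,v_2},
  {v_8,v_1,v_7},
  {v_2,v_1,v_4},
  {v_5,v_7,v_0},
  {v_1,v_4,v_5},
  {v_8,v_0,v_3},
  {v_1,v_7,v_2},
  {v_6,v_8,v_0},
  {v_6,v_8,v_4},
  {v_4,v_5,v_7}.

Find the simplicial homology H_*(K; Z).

K has 9 vertices, 27 edges, 18 triangles.
rank ∂_0 = 0, rank ∂_1 = 8 ⇒ b_0 = 9 − 0 − 8 = 1; all invariant factors of ∂_1 are 1 so no torsion. So H_0 = Z.
rank ∂_1 = 8, rank ∂_2 = 18 ⇒ b_1 = 27 − 8 − 18 = 1; ∂_2 has invariant factor(s) [2] giving torsion. So H_1 = Z × Z/2.
rank ∂_2 = 18, rank ∂_3 = 0 ⇒ b_2 = 18 − 18 − 0 = 0. So H_2 = 0.

H_0 ≅ Z,  H_1 ≅ Z × Z/2,  H_2 = 0.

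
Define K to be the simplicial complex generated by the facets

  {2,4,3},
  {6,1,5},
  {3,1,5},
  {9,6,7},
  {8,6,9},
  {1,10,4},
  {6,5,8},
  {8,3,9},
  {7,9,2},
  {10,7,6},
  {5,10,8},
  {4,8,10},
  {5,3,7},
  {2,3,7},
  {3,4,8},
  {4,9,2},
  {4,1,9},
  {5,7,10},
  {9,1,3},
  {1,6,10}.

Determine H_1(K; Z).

H_1 ≅ Z ⊕ Z/2.

Take the total order 1 < 2 < 3 < 4 < 5 < 6 < 7 < 8 < 9 < 10 on the vertex set. Then K (dimension 2) consists of the simplices:

  0-simplices (10): [1], [2], [3], [4], [5], [6], [7], [8], [9], [10]
  1-simplices (30): (30 of them)
  2-simplices (20): (20 of them)

giving chain groups C_0 ≅ Z^10, C_1 ≅ Z^30, C_2 ≅ Z^20.

∂_1: C_1 → C_0 sends each edge [p,q] (with p < q) to q − p.
The resulting 10×30 matrix has rank 9, and its Smith normal form has invariant factors (1,1,1,1,1,1,1,1,1).

Boundary ∂_2: C_2 → C_1 maps a triangle to the signed sum of its edges. For instance
  ∂[1,3,5] = [3,5] − [1,5] + [1,3],
  ∂[3,5,7] = [5,7] − [3,7] + [3,5].
As a 30×20 matrix over Z this has rank 20, with invariant factors (1,1,1,1,1,1,1,1,1,1,1,1,1,1,1,1,1,1,1,2).

Reading off H_k = ker ∂_k / im ∂_{k+1}:

  H_1: rank ker ∂_1 − rank ∂_2 = (30 − 9) − 20 = 1, and ∂_2 has invariant factor 2 > 1, so H_1 = Z ⊕ Z/2.

(K is a triangulation of the Klein bottle.)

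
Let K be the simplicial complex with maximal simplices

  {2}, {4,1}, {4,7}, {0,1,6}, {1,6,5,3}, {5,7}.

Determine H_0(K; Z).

H_0 = Z^2.

Order the vertices as 0 < 1 < 2 < 3 < 4 < 5 < 6 < 7. Listing each simplex with vertices in this order, K has dimension 3 with simplices:

  0-simplices (8): [0], [1], [2], [3], [4], [5], [6], [7]
  1-simplices (11): [0,1], [0,6], [1,3], [1,4], [1,5], [1,6], [3,5], [3,6], [4,7], [5,6], [5,7]
  2-simplices (5): [0,1,6], [1,3,5], [1,3,6], [1,5,6], [3,5,6]
  3-simplices (1): [1,3,5,6]

giving chain groups C_0 ≅ Z^8, C_1 ≅ Z^11, C_2 ≅ Z^5, C_3 ≅ Z^1.

Boundary ∂_1: C_1 → C_0 sends each edge [p,q] (with p < q) to q − p. For instance
  ∂[1,4] = [4] − [1].
As a 8×11 matrix over Z this has rank 6, with invariant factors (1,1,1,1,1,1).

The boundary map ∂_2: C_2 → C_1 acts by ∂[p,q,r] = [q,r] − [p,r] + [p,q]. For instance
  ∂[0,1,6] = [1,6] − [0,6] + [0,1],
  ∂[1,3,5] = [3,5] − [1,5] + [1,3].
The 11×5 boundary matrix has rank 4 and Smith normal form diag(1,1,1,1).

The boundary map ∂_3: C_3 → C_2 sends each 3-simplex σ to the alternating sum Σ_i (−1)^i (σ with its i-th vertex removed). For instance
  ∂[1,3,5,6] = [3,5,6] − [1,5,6] + [1,3,6] − [1,3,5].
As a 5×1 matrix over Z this has rank 1, with invariant factors (1).

Reading off H_k = ker ∂_k / im ∂_{k+1}:

  H_0: rank C_0 − rank ∂_1 = 8 − 6 = 2, and the invariant factors of ∂_1 are all 1, so H_0 ≅ Z^2.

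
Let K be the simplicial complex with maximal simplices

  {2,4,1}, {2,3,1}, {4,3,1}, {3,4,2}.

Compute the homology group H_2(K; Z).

H_2 = Z.

K has 4 vertices, 6 edges, 4 triangles.
rank ∂_2 = 3, rank ∂_3 = 0 ⇒ b_2 = 4 − 3 − 0 = 1. So H_2 ≅ Z.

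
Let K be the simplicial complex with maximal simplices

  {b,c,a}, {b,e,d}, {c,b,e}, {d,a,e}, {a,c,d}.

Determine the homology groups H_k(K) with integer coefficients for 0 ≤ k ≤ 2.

We work with the vertex ordering a < b < c < d < e. The simplices of K, each written with vertices in increasing order, are:

  0-simplices (5): a, b, c, d, e
  1-simplices (10): ab, ac, ad, ae, bc, bd, be, cd, ce, de
  2-simplices (5): abc, acd, ade, bce, bde

giving chain groups C_0 ≅ Z^5, C_1 ≅ Z^10, C_2 ≅ Z^5.

The boundary map ∂_1: C_1 → C_0 sends each edge [p,q] (with p < q) to q − p. For instance
  ∂ae = e − a.
The 5×10 boundary matrix has rank 4 and Smith normal form diag(1,1,1,1).

∂_2: C_2 → C_1 maps a triangle to the signed sum of its edges. For instance
  ∂acd = cd − ad + ac,
  ∂bde = de − be + bd.
The resulting 10×5 matrix has rank 5, and its Smith normal form has invariant factors (1,1,1,1,1).

Now H_k = ker ∂_k / im ∂_{k+1}, so:

  H_0: rank C_0 − rank ∂_1 = 5 − 4 = 1, and the invariant factors of ∂_1 are all 1, so H_0 ≅ Z.
  H_1: rank ker ∂_1 − rank ∂_2 = (10 − 4) − 5 = 1, and the invariant factors of ∂_2 are all 1, so H_1 ≅ Z.
  H_2: rank ker ∂_2 − rank ∂_3 = (5 − 5) − 0 = 0, and there is no ∂_3, so H_2 ≅ 0.

H_0 = Z,  H_1 = Z,  H_2 = 0.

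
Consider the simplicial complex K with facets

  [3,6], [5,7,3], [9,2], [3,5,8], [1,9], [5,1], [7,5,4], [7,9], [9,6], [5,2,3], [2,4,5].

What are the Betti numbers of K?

Fix the vertex order 1 < 2 < 3 < 4 < 5 < 6 < 7 < 8 < 9 and write every simplex with vertices in increasing order. Then dim K = 2 and the simplices of K are:

  0-simplices (9): [1], [2], [3], [4], [5], [6], [7], [8], [9]
  1-simplices (16): [1,5], [1,9], [2,3], [2,4], [2,5], [2,9], [3,5], [3,6], [3,7], [3,8], [4,5], [4,7], [5,7], [5,8], [6,9], [7,9]
  2-simplices (5): [2,3,5], [2,4,5], [3,5,7], [3,5,8], [4,5,7]

Hence C_0 ≅ Z^9, C_1 ≅ Z^16, C_2 ≅ Z^5.

Boundary ∂_1: C_1 → C_0 sends each edge [p,q] (with p < q) to q − p. For instance
  ∂[3,7] = [7] − [3].
This gives a 9×16 integer matrix of rank 8; reducing to Smith normal form yields diagonal entries (1,1,1,1,1,1,1,1).

∂_2: C_2 → C_1 maps a triangle to the signed sum of its edges. For instance
  ∂[3,5,8] = [5,8] − [3,8] + [3,5],
  ∂[2,4,5] = [4,5] − [2,5] + [2,4].
As a 16×5 matrix over Z this has rank 5, with invariant factors (1,1,1,1,1).

Computing H_k = (kernel of ∂_k) / (image of ∂_{k+1}):

  H_0: rank C_0 − rank ∂_1 = 9 − 8 = 1, and the invariant factors of ∂_1 are all 1, so H_0 = Z.
  H_1: rank ker ∂_1 − rank ∂_2 = (16 − 8) − 5 = 3, and the invariant factors of ∂_2 are all 1, so H_1 = Z^3.
  H_2: rank ker ∂_2 − rank ∂_3 = (5 − 5) − 0 = 0, and there is no ∂_3, so H_2 = 0.

Hence the Betti numbers are b_0 = 1, b_1 = 3, b_2 = 0.

b_0 = 1, b_1 = 3, b_2 = 0.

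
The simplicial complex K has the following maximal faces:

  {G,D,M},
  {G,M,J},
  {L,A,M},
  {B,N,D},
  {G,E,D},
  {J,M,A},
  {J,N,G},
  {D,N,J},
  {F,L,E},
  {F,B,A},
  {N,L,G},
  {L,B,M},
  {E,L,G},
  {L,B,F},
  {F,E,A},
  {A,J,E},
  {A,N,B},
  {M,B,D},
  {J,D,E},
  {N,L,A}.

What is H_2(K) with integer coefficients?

Fix the vertex order A < B < D < E < F < G < J < L < M < N and write every simplex with vertices in increasing order. Then dim K = 2 and the simplices of K are:

  0-simplices (10): A, B, D, E, F, G, J, L, M, N
  1-simplices (30): AB, AE, AF, AJ, AL, AM, AN, BD, BF, BL, BM, BN, DE, DG, DJ, DM, DN, EF, EG, EJ, EL, FL, GJ, GL, GM, GN, JM, JN, LM, LN
  2-simplices (20): ABF, ABN, AEF, AEJ, AJM, ALM, ALN, BDM, BDN, BFL, BLM, DEG, DEJ, DGM, DJN, EFL, EGL, GJM, GJN, GLN

Hence C_0 ≅ Z^10, C_1 ≅ Z^30, C_2 ≅ Z^20.

Boundary ∂_1: C_1 → C_0 sends each edge [p,q] (with p < q) to q − p. For instance
  ∂DM = M − D.
As a 10×30 matrix over Z this has rank 9, with invariant factors (1,1,1,1,1,1,1,1,1).

Boundary ∂_2: C_2 → C_1 sends each 2-simplex [p,q,r] to [q,r] − [p,r] + [p,q]. For instance
  ∂ABN = BN − AN + AB,
  ∂GJM = JM − GM + GJ.
The 30×20 boundary matrix has rank 20 and Smith normal form diag(1,1,1,1,1,1,1,1,1,1,1,1,1,1,1,1,1,1,1,2).

From H_k ≅ ker(∂_k) / im(∂_{k+1}) we obtain:

  H_2: rank ker ∂_2 − rank ∂_3 = (20 − 20) − 0 = 0, and there is no ∂_3, so H_2 = 0.

H_2 ≅ 0.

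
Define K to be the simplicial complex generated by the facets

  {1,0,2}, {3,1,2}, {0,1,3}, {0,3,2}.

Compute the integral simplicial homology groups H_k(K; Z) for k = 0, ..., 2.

Order the vertices as 0 < 1 < 2 < 3. Listing each simplex with vertices in this order, K has dimension 2 with simplices:

  0-simplices (4): [0], [1], [2], [3]
  1-simplices (6): [0,1], [0,2], [0,3], [1,2], [1,3], [2,3]
  2-simplices (4): [0,1,2], [0,1,3], [0,2,3], [1,2,3]

giving chain groups C_0 ≅ Z^4, C_1 ≅ Z^6, C_2 ≅ Z^4.

∂_1: C_1 → C_0 maps an edge to its endpoints' difference, ∂[p,q] = q − p. For instance
  ∂[1,3] = [3] − [1].
As a 4×6 matrix over Z this has rank 3, with invariant factors (1,1,1).

Boundary ∂_2: C_2 → C_1 acts by ∂[p,q,r] = [q,r] − [p,r] + [p,q]. For instance
  ∂[1,2,3] = [2,3] − [1,3] + [1,2],
  ∂[0,1,3] = [1,3] − [0,3] + [0,1].
The 6×4 boundary matrix has rank 3 and Smith normal form diag(1,1,1).

Now H_k = ker ∂_k / im ∂_{k+1}, so:

  H_0: rank C_0 − rank ∂_1 = 4 − 3 = 1, and the invariant factors of ∂_1 are all 1, so H_0 = Z.
  H_1: rank ker ∂_1 − rank ∂_2 = (6 − 3) − 3 = 0, and the invariant factors of ∂_2 are all 1, so H_1 = 0.
  H_2: rank ker ∂_2 − rank ∂_3 = (4 − 3) − 0 = 1, and there is no ∂_3, so H_2 = Z.

As a check, the Euler characteristic is 4 − 6 + 4 = 2, which agrees with 1 − 0 + 1 = 2.

H_0 ≅ Z,  H_1 = 0,  H_2 ≅ Z.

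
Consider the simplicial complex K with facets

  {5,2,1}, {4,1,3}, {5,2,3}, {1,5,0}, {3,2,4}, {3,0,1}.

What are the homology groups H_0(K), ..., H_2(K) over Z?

H_0 ≅ Z,  H_1 ≅ Z,  H_2 = 0.

Order the vertices as 0 < 1 < 2 < 3 < 4 < 5. Listing each simplex with vertices in this order, K has dimension 2 with simplices:

  0-simplices (6): [0], [1], [2], [3], [4], [5]
  1-simplices (12): [0,1], [0,3], [0,5], [1,2], [1,3], [1,4], [1,5], [2,3], [2,4], [2,5], [3,4], [3,5]
  2-simplices (6): [0,1,3], [0,1,5], [1,2,5], [1,3,4], [2,3,4], [2,3,5]

Hence C_0 ≅ Z^6, C_1 ≅ Z^12, C_2 ≅ Z^6.

∂_1: C_1 → C_0 maps an edge to its endpoints' difference, ∂[p,q] = q − p. For instance
  ∂[0,5] = [5] − [0].
As a 6×12 matrix over Z this has rank 5, with invariant factors (1,1,1,1,1).

∂_2: C_2 → C_1 sends each 2-simplex [p,q,r] to [q,r] − [p,r] + [p,q]. For instance
  ∂[1,3,4] = [3,4] − [1,4] + [1,3],
  ∂[2,3,4] = [3,4] − [2,4] + [2,3].
This gives a 12×6 integer matrix of rank 6; reducing to Smith normal form yields diagonal entries (1,1,1,1,1,1).

Now H_k = ker ∂_k / im ∂_{k+1}, so:

  H_0: rank C_0 − rank ∂_1 = 6 − 5 = 1, and the invariant factors of ∂_1 are all 1, so H_0 ≅ Z.
  H_1: rank ker ∂_1 − rank ∂_2 = (12 − 5) − 6 = 1, and the invariant factors of ∂_2 are all 1, so H_1 ≅ Z.
  H_2: rank ker ∂_2 − rank ∂_3 = (6 − 6) − 0 = 0, and there is no ∂_3, so H_2 ≅ 0.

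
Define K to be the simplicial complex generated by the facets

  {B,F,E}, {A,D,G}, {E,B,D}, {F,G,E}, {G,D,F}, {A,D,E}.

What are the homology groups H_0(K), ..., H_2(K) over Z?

H_0 ≅ Z,  H_1 ≅ Z,  H_2 = 0.

Fix the vertex order A < B < D < E < F < G and write every simplex with vertices in increasing order. Then dim K = 2 and the simplices of K are:

  0-simplices (6): A, B, D, E, F, G
  1-simplices (12): AD, AE, AG, BD, BE, BF, DE, DF, DG, EF, EG, FG
  2-simplices (6): ADE, ADG, BDE, BEF, DFG, EFG

so the chain groups are C_0 ≅ Z^6, C_1 ≅ Z^12, C_2 ≅ Z^6.

∂_1: C_1 → C_0 is given by ∂[p,q] = [q] − [p]. For instance
  ∂DF = F − D.
As a 6×12 matrix over Z this has rank 5, with invariant factors (1,1,1,1,1).

Boundary ∂_2: C_2 → C_1 acts by ∂[p,q,r] = [q,r] − [p,r] + [p,q]. For instance
  ∂BEF = EF − BF + BE,
  ∂ADG = DG − AG + AD.
The resulting 12×6 matrix has rank 6, and its Smith normal form has invariant factors (1,1,1,1,1,1).

Computing H_k = (kernel of ∂_k) / (image of ∂_{k+1}):

  H_0: rank C_0 − rank ∂_1 = 6 − 5 = 1, and the invariant factors of ∂_1 are all 1, so H_0 ≅ Z.
  H_1: rank ker ∂_1 − rank ∂_2 = (12 − 5) − 6 = 1, and the invariant factors of ∂_2 are all 1, so H_1 ≅ Z.
  H_2: rank ker ∂_2 − rank ∂_3 = (6 − 6) − 0 = 0, and there is no ∂_3, so H_2 ≅ 0.

As a check, the Euler characteristic is 6 − 12 + 6 = 0, which agrees with 1 − 1 + 0 = 0.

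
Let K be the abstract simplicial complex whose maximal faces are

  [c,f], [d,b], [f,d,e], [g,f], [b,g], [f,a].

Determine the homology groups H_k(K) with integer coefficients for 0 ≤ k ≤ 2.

Fix the vertex order a < b < c < d < e < f < g and write every simplex with vertices in increasing order. Then dim K = 2 and the simplices of K are:

  0-simplices (7): a, b, c, d, e, f, g
  1-simplices (8): af, bd, bg, cf, de, df, ef, fg
  2-simplices (1): def

giving chain groups C_0 ≅ Z^7, C_1 ≅ Z^8, C_2 ≅ Z^1.

∂_1: C_1 → C_0 maps an edge to its endpoints' difference, ∂[p,q] = q − p.
The resulting 7×8 matrix has rank 6, and its Smith normal form has invariant factors (1,1,1,1,1,1).

Boundary ∂_2: C_2 → C_1 sends each 2-simplex [p,q,r] to [q,r] − [p,r] + [p,q]. For instance
  ∂def = ef − df + de.
As a 8×1 matrix over Z this has rank 1, with invariant factors (1).

Reading off H_k = ker ∂_k / im ∂_{k+1}:

  H_0: rank C_0 − rank ∂_1 = 7 − 6 = 1, and the invariant factors of ∂_1 are all 1, so H_0 = Z.
  H_1: rank ker ∂_1 − rank ∂_2 = (8 − 6) − 1 = 1, and the invariant factors of ∂_2 are all 1, so H_1 = Z.
  H_2: rank ker ∂_2 − rank ∂_3 = (1 − 1) − 0 = 0, and there is no ∂_3, so H_2 = 0.

As a check, the Euler characteristic is 7 − 8 + 1 = 0, which agrees with 1 − 1 + 0 = 0.

H_0 = Z,  H_1 = Z,  H_2 = 0.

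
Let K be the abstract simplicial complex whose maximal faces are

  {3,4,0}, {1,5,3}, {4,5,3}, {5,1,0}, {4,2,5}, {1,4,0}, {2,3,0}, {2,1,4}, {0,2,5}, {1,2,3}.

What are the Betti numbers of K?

K has 6 vertices, 15 edges, 10 triangles.
rank ∂_0 = 0, rank ∂_1 = 5 ⇒ b_0 = 6 − 0 − 5 = 1; all invariant factors of ∂_1 are 1 so no torsion. So H_0 ≅ Z.
rank ∂_1 = 5, rank ∂_2 = 10 ⇒ b_1 = 15 − 5 − 10 = 0; ∂_2 has invariant factor(s) [2] giving torsion. So H_1 ≅ Z_2.
rank ∂_2 = 10, rank ∂_3 = 0 ⇒ b_2 = 10 − 10 − 0 = 0. So H_2 ≅ 0.

b_0 = 1, b_1 = 0, b_2 = 0.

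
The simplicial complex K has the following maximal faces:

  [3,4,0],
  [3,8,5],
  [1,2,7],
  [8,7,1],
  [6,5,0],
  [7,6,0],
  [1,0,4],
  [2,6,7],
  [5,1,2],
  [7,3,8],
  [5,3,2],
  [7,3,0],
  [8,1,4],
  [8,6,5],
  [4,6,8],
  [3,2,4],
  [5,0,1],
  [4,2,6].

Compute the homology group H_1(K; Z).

H_1 = Z^2.

Take the total order 0 < 1 < 2 < 3 < 4 < 5 < 6 < 7 < 8 on the vertex set. Then K (dimension 2) consists of the simplices:

  0-simplices (9): [0], [1], [2], [3], [4], [5], [6], [7], [8]
  1-simplices (27): (27 of them)
  2-simplices (18): [0,1,4], [0,1,5], [0,3,4], [0,3,7], [0,5,6], [0,6,7], [1,2,5], [1,2,7], [1,4,8], [1,7,8], [2,3,4], [2,3,5], [2,4,6], [2,6,7], [3,5,8], [3,7,8], [4,6,8], [5,6,8]

giving chain groups C_0 ≅ Z^9, C_1 ≅ Z^27, C_2 ≅ Z^18.

Boundary ∂_1: C_1 → C_0 sends each edge [p,q] (with p < q) to q − p. For instance
  ∂[3,4] = [4] − [3].
As a 9×27 matrix over Z this has rank 8, with invariant factors (1,1,1,1,1,1,1,1).

∂_2: C_2 → C_1 maps a triangle to the signed sum of its edges. For instance
  ∂[0,1,5] = [1,5] − [0,5] + [0,1],
  ∂[4,6,8] = [6,8] − [4,8] + [4,6].
As a 27×18 matrix over Z this has rank 17, with invariant factors (1,1,1,1,1,1,1,1,1,1,1,1,1,1,1,1,1).

Computing H_k = (kernel of ∂_k) / (image of ∂_{k+1}):

  H_1: rank ker ∂_1 − rank ∂_2 = (27 − 8) − 17 = 2, and the invariant factors of ∂_2 are all 1, so H_1 ≅ Z^2.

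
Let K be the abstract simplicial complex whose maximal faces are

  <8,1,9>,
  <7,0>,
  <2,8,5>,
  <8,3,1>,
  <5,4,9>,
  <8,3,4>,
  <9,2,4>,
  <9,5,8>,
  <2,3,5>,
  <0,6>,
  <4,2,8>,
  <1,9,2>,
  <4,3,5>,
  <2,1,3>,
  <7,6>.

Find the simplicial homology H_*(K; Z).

Order the vertices as 0 < 1 < 2 < 3 < 4 < 5 < 6 < 7 < 8 < 9. Listing each simplex with vertices in this order, K has dimension 2 with simplices:

  0-simplices (10): [0], [1], [2], [3], [4], [5], [6], [7], [8], [9]
  1-simplices (21): [0,6], [0,7], [1,2], [1,3], [1,8], [1,9], [2,3], [2,4], [2,5], [2,8], [2,9], [3,4], [3,5], [3,8], [4,5], [4,8], [4,9], [5,8], [5,9], [6,7], [8,9]
  2-simplices (12): [1,2,3], [1,2,9], [1,3,8], [1,8,9], [2,3,5], [2,4,8], [2,4,9], [2,5,8], [3,4,5], [3,4,8], [4,5,9], [5,8,9]

so the chain groups are C_0 ≅ Z^10, C_1 ≅ Z^21, C_2 ≅ Z^12.

∂_1: C_1 → C_0 is given by ∂[p,q] = [q] − [p].
The 10×21 boundary matrix has rank 8 and Smith normal form diag(1,1,1,1,1,1,1,1).

Boundary ∂_2: C_2 → C_1 maps a triangle to the signed sum of its edges. For instance
  ∂[2,5,8] = [5,8] − [2,8] + [2,5],
  ∂[3,4,8] = [4,8] − [3,8] + [3,4].
The 21×12 boundary matrix has rank 12 and Smith normal form diag(1,1,1,1,1,1,1,1,1,1,1,2).

Computing H_k = (kernel of ∂_k) / (image of ∂_{k+1}):

  H_0: rank C_0 − rank ∂_1 = 10 − 8 = 2, and the invariant factors of ∂_1 are all 1, so H_0 = Z^2.
  H_1: rank ker ∂_1 − rank ∂_2 = (21 − 8) − 12 = 1, and ∂_2 has invariant factor 2 > 1, so H_1 = Z × Z/2.
  H_2: rank ker ∂_2 − rank ∂_3 = (12 − 12) − 0 = 0, and there is no ∂_3, so H_2 = 0.

As a check, the Euler characteristic is 10 − 21 + 12 = 1, which agrees with 2 − 1 + 0 = 1.

H_0 = Z^2,  H_1 = Z × Z/2,  H_2 = 0.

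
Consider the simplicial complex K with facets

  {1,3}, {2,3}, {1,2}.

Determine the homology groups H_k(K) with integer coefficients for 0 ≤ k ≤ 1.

H_0 = Z,  H_1 = Z.

Fix the vertex order 1 < 2 < 3 and write every simplex with vertices in increasing order. Then dim K = 1 and the simplices of K are:

  0-simplices (3): [1], [2], [3]
  1-simplices (3): [1,2], [1,3], [2,3]

Hence C_0 ≅ Z^3, C_1 ≅ Z^3.

Boundary ∂_1: C_1 → C_0 sends each edge [p,q] (with p < q) to q − p.
The resulting 3×3 matrix has rank 2, and its Smith normal form has invariant factors (1,1).

From H_k ≅ ker(∂_k) / im(∂_{k+1}) we obtain:

  H_0: rank C_0 − rank ∂_1 = 3 − 2 = 1, and the invariant factors of ∂_1 are all 1, so H_0 = Z.
  H_1: rank ker ∂_1 − rank ∂_2 = (3 − 2) − 0 = 1, and there is no ∂_2, so H_1 = Z.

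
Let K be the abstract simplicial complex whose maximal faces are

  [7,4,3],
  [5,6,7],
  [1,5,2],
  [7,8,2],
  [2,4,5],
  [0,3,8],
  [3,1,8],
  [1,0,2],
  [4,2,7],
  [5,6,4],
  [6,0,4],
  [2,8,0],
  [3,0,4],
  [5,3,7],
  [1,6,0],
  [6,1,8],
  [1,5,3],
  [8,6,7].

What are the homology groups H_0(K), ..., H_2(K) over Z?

Fix the vertex order 0 < 1 < 2 < 3 < 4 < 5 < 6 < 7 < 8 and write every simplex with vertices in increasing order. Then dim K = 2 and the simplices of K are:

  0-simplices (9): [0], [1], [2], [3], [4], [5], [6], [7], [8]
  1-simplices (27): (27 of them)
  2-simplices (18): [0,1,2], [0,1,6], [0,2,8], [0,3,4], [0,3,8], [0,4,6], [1,2,5], [1,3,5], [1,3,8], [1,6,8], [2,4,5], [2,4,7], [2,7,8], [3,4,7], [3,5,7], [4,5,6], [5,6,7], [6,7,8]

Hence C_0 ≅ Z^9, C_1 ≅ Z^27, C_2 ≅ Z^18.

∂_1: C_1 → C_0 is given by ∂[p,q] = [q] − [p]. For instance
  ∂[0,2] = [2] − [0].
The resulting 9×27 matrix has rank 8, and its Smith normal form has invariant factors (1,1,1,1,1,1,1,1).

The boundary map ∂_2: C_2 → C_1 sends each 2-simplex [p,q,r] to [q,r] − [p,r] + [p,q]. For instance
  ∂[1,6,8] = [6,8] − [1,8] + [1,6],
  ∂[2,4,5] = [4,5] − [2,5] + [2,4].
This gives a 27×18 integer matrix of rank 18; reducing to Smith normal form yields diagonal entries (1,1,1,1,1,1,1,1,1,1,1,1,1,1,1,1,1,2).

From H_k ≅ ker(∂_k) / im(∂_{k+1}) we obtain:

  H_0: rank C_0 − rank ∂_1 = 9 − 8 = 1, and the invariant factors of ∂_1 are all 1, so H_0 ≅ Z.
  H_1: rank ker ∂_1 − rank ∂_2 = (27 − 8) − 18 = 1, and ∂_2 has invariant factor 2 > 1, so H_1 ≅ Z × Z/2.
  H_2: rank ker ∂_2 − rank ∂_3 = (18 − 18) − 0 = 0, and there is no ∂_3, so H_2 ≅ 0.

As a check, the Euler characteristic is 9 − 27 + 18 = 0, which agrees with 1 − 1 + 0 = 0.
(K is a triangulation of the Klein bottle.)

H_0 ≅ Z,  H_1 ≅ Z × Z/2,  H_2 = 0.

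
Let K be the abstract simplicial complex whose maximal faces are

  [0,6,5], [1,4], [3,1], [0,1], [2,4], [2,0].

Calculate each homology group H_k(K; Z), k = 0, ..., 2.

Order the vertices as 0 < 1 < 2 < 3 < 4 < 5 < 6. Listing each simplex with vertices in this order, K has dimension 2 with simplices:

  0-simplices (7): [0], [1], [2], [3], [4], [5], [6]
  1-simplices (8): [0,1], [0,2], [0,5], [0,6], [1,3], [1,4], [2,4], [5,6]
  2-simplices (1): [0,5,6]

Hence C_0 ≅ Z^7, C_1 ≅ Z^8, C_2 ≅ Z^1.

The boundary map ∂_1: C_1 → C_0 is given by ∂[p,q] = [q] − [p].
The 7×8 boundary matrix has rank 6 and Smith normal form diag(1,1,1,1,1,1).

Boundary ∂_2: C_2 → C_1 sends each 2-simplex [p,q,r] to [q,r] − [p,r] + [p,q]. For instance
  ∂[0,5,6] = [5,6] − [0,6] + [0,5].
This gives a 8×1 integer matrix of rank 1; reducing to Smith normal form yields diagonal entries (1).

Now H_k = ker ∂_k / im ∂_{k+1}, so:

  H_0: rank C_0 − rank ∂_1 = 7 − 6 = 1, and the invariant factors of ∂_1 are all 1, so H_0 ≅ Z.
  H_1: rank ker ∂_1 − rank ∂_2 = (8 − 6) − 1 = 1, and the invariant factors of ∂_2 are all 1, so H_1 ≅ Z.
  H_2: rank ker ∂_2 − rank ∂_3 = (1 − 1) − 0 = 0, and there is no ∂_3, so H_2 ≅ 0.

As a check, the Euler characteristic is 7 − 8 + 1 = 0, which agrees with 1 − 1 + 0 = 0.

H_0 ≅ Z,  H_1 ≅ Z,  H_2 = 0.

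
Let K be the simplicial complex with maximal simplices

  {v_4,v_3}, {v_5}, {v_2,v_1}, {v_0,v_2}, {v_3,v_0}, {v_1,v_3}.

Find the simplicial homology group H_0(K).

Fix the vertex order v_0 < v_1 < v_2 < v_3 < v_4 < v_5 and write every simplex with vertices in increasing order. Then dim K = 1 and the simplices of K are:

  0-simplices (6): [v_0], [v_1], [v_2], [v_3], [v_4], [v_5]
  1-simplices (5): [v_0,v_2], [v_0,v_3], [v_1,v_2], [v_1,v_3], [v_3,v_4]

Hence C_0 ≅ Z^6, C_1 ≅ Z^5.

The boundary map ∂_1: C_1 → C_0 is given by ∂[p,q] = [q] − [p]. For instance
  ∂[v_0,v_3] = [v_3] − [v_0].
The 6×5 boundary matrix has rank 4 and Smith normal form diag(1,1,1,1).

Now H_k = ker ∂_k / im ∂_{k+1}, so:

  H_0: rank C_0 − rank ∂_1 = 6 − 4 = 2, and the invariant factors of ∂_1 are all 1, so H_0 = Z^2.

H_0 ≅ Z^2.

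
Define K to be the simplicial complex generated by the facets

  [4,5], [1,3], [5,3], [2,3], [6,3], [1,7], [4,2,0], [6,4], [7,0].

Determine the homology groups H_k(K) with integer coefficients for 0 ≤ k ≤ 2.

H_0 ≅ Z,  H_1 ≅ Z^3,  H_2 = 0.

Order the vertices as 0 < 1 < 2 < 3 < 4 < 5 < 6 < 7. Listing each simplex with vertices in this order, K has dimension 2 with simplices:

  0-simplices (8): [0], [1], [2], [3], [4], [5], [6], [7]
  1-simplices (11): [0,2], [0,4], [0,7], [1,3], [1,7], [2,3], [2,4], [3,5], [3,6], [4,5], [4,6]
  2-simplices (1): [0,2,4]

giving chain groups C_0 ≅ Z^8, C_1 ≅ Z^11, C_2 ≅ Z^1.

Boundary ∂_1: C_1 → C_0 maps an edge to its endpoints' difference, ∂[p,q] = q − p. For instance
  ∂[0,2] = [2] − [0].
The 8×11 boundary matrix has rank 7 and Smith normal form diag(1,1,1,1,1,1,1).

The boundary map ∂_2: C_2 → C_1 maps a triangle to the signed sum of its edges. For instance
  ∂[0,2,4] = [2,4] − [0,4] + [0,2].
The resulting 11×1 matrix has rank 1, and its Smith normal form has invariant factors (1).

From H_k ≅ ker(∂_k) / im(∂_{k+1}) we obtain:

  H_0: rank C_0 − rank ∂_1 = 8 − 7 = 1, and the invariant factors of ∂_1 are all 1, so H_0 = Z.
  H_1: rank ker ∂_1 − rank ∂_2 = (11 − 7) − 1 = 3, and the invariant factors of ∂_2 are all 1, so H_1 = Z^3.
  H_2: rank ker ∂_2 − rank ∂_3 = (1 − 1) − 0 = 0, and there is no ∂_3, so H_2 = 0.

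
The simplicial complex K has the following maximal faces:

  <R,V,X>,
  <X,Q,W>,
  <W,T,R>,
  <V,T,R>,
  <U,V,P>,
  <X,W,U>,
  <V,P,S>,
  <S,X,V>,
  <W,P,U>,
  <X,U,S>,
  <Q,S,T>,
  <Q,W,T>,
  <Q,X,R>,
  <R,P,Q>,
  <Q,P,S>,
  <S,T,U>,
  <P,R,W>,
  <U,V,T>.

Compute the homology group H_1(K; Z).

H_1 = Z ⊕ Z/2.

Take the total order P < Q < R < S < T < U < V < W < X on the vertex set. Then K (dimension 2) consists of the simplices:

  0-simplices (9): P, Q, R, S, T, U, V, W, X
  1-simplices (27): PQ, PR, PS, PU, PV, PW, QR, QS, QT, QW, QX, RT, RV, RW, RX, ST, SU, SV, SX, TU, TV, TW, UV, UW, UX, VX, WX
  2-simplices (18): PQR, PQS, PRW, PSV, PUV, PUW, QRX, QST, QTW, QWX, RTV, RTW, RVX, STU, SUX, SVX, TUV, UWX

giving chain groups C_0 ≅ Z^9, C_1 ≅ Z^27, C_2 ≅ Z^18.

The boundary map ∂_1: C_1 → C_0 is given by ∂[p,q] = [q] − [p]. For instance
  ∂UV = V − U.
The 9×27 boundary matrix has rank 8 and Smith normal form diag(1,1,1,1,1,1,1,1).

Boundary ∂_2: C_2 → C_1 acts by ∂[p,q,r] = [q,r] − [p,r] + [p,q]. For instance
  ∂RTV = TV − RV + RT,
  ∂PRW = RW − PW + PR.
The resulting 27×18 matrix has rank 18, and its Smith normal form has invariant factors (1,1,1,1,1,1,1,1,1,1,1,1,1,1,1,1,1,2).

Reading off H_k = ker ∂_k / im ∂_{k+1}:

  H_1: rank ker ∂_1 − rank ∂_2 = (27 − 8) − 18 = 1, and ∂_2 has invariant factor 2 > 1, so H_1 ≅ Z ⊕ Z/2.

(K is a triangulation of the Klein bottle.)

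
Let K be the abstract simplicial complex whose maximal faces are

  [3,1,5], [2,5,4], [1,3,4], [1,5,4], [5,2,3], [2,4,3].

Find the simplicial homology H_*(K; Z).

We work with the vertex ordering 1 < 2 < 3 < 4 < 5. The simplices of K, each written with vertices in increasing order, are:

  0-simplices (5): [1], [2], [3], [4], [5]
  1-simplices (9): [1,3], [1,4], [1,5], [2,3], [2,4], [2,5], [3,4], [3,5], [4,5]
  2-simplices (6): [1,3,4], [1,3,5], [1,4,5], [2,3,4], [2,3,5], [2,4,5]

Hence C_0 ≅ Z^5, C_1 ≅ Z^9, C_2 ≅ Z^6.

∂_1: C_1 → C_0 maps an edge to its endpoints' difference, ∂[p,q] = q − p. For instance
  ∂[1,5] = [5] − [1].
This gives a 5×9 integer matrix of rank 4; reducing to Smith normal form yields diagonal entries (1,1,1,1).

∂_2: C_2 → C_1 maps a triangle to the signed sum of its edges. For instance
  ∂[2,3,5] = [3,5] − [2,5] + [2,3],
  ∂[1,3,5] = [3,5] − [1,5] + [1,3].
This gives a 9×6 integer matrix of rank 5; reducing to Smith normal form yields diagonal entries (1,1,1,1,1).

From H_k ≅ ker(∂_k) / im(∂_{k+1}) we obtain:

  H_0: rank C_0 − rank ∂_1 = 5 − 4 = 1, and the invariant factors of ∂_1 are all 1, so H_0 ≅ Z.
  H_1: rank ker ∂_1 − rank ∂_2 = (9 − 4) − 5 = 0, and the invariant factors of ∂_2 are all 1, so H_1 ≅ 0.
  H_2: rank ker ∂_2 − rank ∂_3 = (6 − 5) − 0 = 1, and there is no ∂_3, so H_2 ≅ Z.

H_0 = Z,  H_1 = 0,  H_2 = Z.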